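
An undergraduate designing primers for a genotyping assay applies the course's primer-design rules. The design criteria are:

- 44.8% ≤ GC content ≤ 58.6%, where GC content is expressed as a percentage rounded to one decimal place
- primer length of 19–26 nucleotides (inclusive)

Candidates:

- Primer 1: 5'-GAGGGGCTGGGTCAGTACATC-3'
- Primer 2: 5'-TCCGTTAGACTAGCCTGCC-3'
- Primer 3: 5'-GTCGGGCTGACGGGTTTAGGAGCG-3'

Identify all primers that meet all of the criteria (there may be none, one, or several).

Primer 2 only.

Primer 1 (21 nt, A=4 T=4 G=9 C=4): GC 13/21 = 61.9%, outside 44.8–58.6% ✗; length 21 ✓ — fails.
Primer 2 (19 nt, A=3 T=5 G=4 C=7): GC 11/19 = 57.9% ✓; length 19 ✓ — passes.
Primer 3 (24 nt, A=3 T=5 G=12 C=4): GC 16/24 = 66.7%, outside 44.8–58.6% ✗; length 24 ✓ — fails.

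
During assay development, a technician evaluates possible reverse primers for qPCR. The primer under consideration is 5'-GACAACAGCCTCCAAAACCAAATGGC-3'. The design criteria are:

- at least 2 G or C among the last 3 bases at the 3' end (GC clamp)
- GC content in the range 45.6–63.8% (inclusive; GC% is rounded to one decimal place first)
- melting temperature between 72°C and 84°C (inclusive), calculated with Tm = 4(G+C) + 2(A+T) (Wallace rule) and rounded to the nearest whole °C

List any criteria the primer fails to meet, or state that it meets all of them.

Base counts: A=11, T=2, G=4, C=9 (length 26).
GC clamp: 3' end GGC has 3 G/C ✓
GC content: GC 13/26 = 50.0% ✓
Tm: Tm = 2·13 + 4·13 = 78°C ✓

Meets all criteria.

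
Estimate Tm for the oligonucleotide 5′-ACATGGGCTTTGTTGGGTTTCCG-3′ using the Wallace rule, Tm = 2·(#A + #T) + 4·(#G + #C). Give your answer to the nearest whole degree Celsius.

70°C

Base counts: A=2, T=9, G=8, C=4 (length 23).
Tm = 2·(2+9) + 4·(8+4) = 2·11 + 4·12 = 22 + 48 = 70°C.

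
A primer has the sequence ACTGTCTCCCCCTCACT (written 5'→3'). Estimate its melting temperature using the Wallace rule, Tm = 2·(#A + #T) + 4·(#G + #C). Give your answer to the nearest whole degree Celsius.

54°C

Base counts: A=2, T=5, G=1, C=9 (length 17).
Tm = 2·(2+5) + 4·(1+9) = 2·7 + 4·10 = 14 + 40 = 54°C.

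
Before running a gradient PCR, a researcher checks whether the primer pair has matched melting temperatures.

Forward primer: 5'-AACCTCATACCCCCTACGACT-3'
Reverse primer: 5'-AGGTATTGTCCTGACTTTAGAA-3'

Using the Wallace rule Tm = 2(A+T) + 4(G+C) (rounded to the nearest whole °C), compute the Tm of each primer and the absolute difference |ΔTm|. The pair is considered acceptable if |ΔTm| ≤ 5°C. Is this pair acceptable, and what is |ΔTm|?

Forward: A=6 T=4 G=1 C=10 → Tm = 2·10 + 4·11 = 64°C.
Reverse: A=6 T=8 G=5 C=3 → Tm = 2·14 + 4·8 = 60°C.
|ΔTm| = |64 − 60| = 4°C, ≤ 5°C.

|ΔTm| = 4°C; the pair is acceptable.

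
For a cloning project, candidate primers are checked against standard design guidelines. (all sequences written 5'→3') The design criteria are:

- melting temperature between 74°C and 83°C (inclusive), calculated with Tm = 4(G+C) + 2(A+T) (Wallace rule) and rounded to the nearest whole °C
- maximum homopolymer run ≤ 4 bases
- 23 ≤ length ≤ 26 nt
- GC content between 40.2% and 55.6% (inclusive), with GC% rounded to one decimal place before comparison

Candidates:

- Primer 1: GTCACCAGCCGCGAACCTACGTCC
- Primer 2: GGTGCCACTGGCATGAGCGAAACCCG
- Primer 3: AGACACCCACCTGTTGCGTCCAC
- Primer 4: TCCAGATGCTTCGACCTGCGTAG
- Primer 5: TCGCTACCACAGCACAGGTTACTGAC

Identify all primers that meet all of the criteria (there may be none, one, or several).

Primer 5 only.

Primer 1 (24 nt, A=5 T=3 G=5 C=11): Tm = 2·8 + 4·16 = 80°C ✓; longest run = 2 ✓; length 24 ✓; GC 16/24 = 66.7%, outside 40.2–55.6% ✗ — fails.
Primer 2 (26 nt, A=6 T=3 G=9 C=8): Tm = 2·9 + 4·17 = 86°C, outside 74–83°C ✗; longest run = 3 ✓; length 26 ✓; GC 17/26 = 65.4%, outside 40.2–55.6% ✗ — fails.
Primer 3 (23 nt, A=5 T=4 G=4 C=10): Tm = 2·9 + 4·14 = 74°C ✓; longest run = 3 ✓; length 23 ✓; GC 14/23 = 60.9%, outside 40.2–55.6% ✗ — fails.
Primer 4 (23 nt, A=4 T=6 G=6 C=7): Tm = 2·10 + 4·13 = 72°C, outside 74–83°C ✗; longest run = 2 ✓; length 23 ✓; GC 13/23 = 56.5%, outside 40.2–55.6% ✗ — fails.
Primer 5 (26 nt, A=7 T=5 G=5 C=9): Tm = 2·12 + 4·14 = 80°C ✓; longest run = 2 ✓; length 26 ✓; GC 14/26 = 53.8% ✓ — passes.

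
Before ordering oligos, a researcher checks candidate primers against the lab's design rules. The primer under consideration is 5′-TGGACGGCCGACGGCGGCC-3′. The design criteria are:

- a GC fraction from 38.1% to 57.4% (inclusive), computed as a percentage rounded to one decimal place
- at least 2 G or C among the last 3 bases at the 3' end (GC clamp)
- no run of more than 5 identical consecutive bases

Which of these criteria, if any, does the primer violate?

Base counts: A=2, T=1, G=9, C=7 (length 19).
GC content: GC 16/19 = 84.2%, outside 38.1–57.4% ✗
GC clamp: 3' end GCC has 3 G/C ✓
homopolymer run: longest run = 2 ✓

Fails: GC content.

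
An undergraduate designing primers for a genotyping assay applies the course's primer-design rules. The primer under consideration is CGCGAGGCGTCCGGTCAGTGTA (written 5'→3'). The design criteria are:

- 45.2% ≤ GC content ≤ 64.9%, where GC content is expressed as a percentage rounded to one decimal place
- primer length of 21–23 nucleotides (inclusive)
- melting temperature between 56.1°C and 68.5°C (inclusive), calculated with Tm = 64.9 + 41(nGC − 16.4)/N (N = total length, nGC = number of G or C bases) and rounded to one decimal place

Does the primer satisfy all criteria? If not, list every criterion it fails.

Fails: GC content.

Base counts: A=3, T=4, G=9, C=6 (length 22).
GC content: GC 15/22 = 68.2%, outside 45.2–64.9% ✗
length: length 22 ✓
Tm: Tm = 64.9 + 41·(15 − 16.4)/22 = 62.3°C ✓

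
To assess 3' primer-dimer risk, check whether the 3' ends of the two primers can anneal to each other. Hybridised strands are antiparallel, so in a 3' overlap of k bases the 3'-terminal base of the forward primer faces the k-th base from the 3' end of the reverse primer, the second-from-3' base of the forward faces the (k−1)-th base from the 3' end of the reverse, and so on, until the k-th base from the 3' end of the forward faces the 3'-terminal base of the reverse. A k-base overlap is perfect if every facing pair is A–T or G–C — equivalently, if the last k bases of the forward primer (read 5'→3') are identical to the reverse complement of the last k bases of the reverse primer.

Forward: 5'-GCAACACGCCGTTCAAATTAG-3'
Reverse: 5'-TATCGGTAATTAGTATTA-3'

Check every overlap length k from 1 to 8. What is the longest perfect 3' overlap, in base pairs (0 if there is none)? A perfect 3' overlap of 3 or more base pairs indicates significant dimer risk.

Last 8 bases (5'→3') — forward …CAAATTAG, reverse …TAGTATTA.
Reverse complement of the reverse primer's last 8 bases: TAATACTA; its first k bases are the reverse complement of the reverse primer's last k bases, so a perfect k-base overlap needs the forward primer's last k bases to equal them.
Comparing (forward last k vs required): k=1: G vs T ✗; k=2: AG vs TA ✗; k=3: TAG vs TAA ✗; k=4: TTAG vs TAAT ✗; k=5: ATTAG vs TAATA ✗; k=6: AATTAG vs TAATAC ✗; k=7: AAATTAG vs TAATACT ✗; k=8: CAAATTAG vs TAATACTA ✗.
No overlap length from 1 to 8 is perfect, so the longest perfect 3' overlap is 0.

Longest perfect overlap: 0 complementary base pairs; below the dimer-risk threshold (threshold 3).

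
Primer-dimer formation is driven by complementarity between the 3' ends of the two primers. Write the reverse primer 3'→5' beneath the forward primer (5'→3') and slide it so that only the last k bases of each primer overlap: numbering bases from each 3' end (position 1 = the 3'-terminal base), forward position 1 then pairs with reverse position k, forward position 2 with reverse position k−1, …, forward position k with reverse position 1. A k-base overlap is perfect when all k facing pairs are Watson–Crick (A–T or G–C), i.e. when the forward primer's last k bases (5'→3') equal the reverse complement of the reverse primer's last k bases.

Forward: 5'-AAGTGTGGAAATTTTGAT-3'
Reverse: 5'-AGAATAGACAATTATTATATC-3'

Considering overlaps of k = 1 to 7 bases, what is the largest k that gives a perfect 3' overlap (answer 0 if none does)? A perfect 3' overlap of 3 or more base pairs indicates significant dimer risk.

Last 7 bases (5'→3') — forward …TTTTGAT, reverse …TTATATC.
Reverse complement of the reverse primer's last 7 bases: GATATAA; its first k bases are the reverse complement of the reverse primer's last k bases, so a perfect k-base overlap needs the forward primer's last k bases to equal them.
Comparing (forward last k vs required): k=1: T vs G ✗; k=2: AT vs GA ✗; k=3: GAT vs GAT ✓; k=4: TGAT vs GATA ✗; k=5: TTGAT vs GATAT ✗; k=6: TTTGAT vs GATATA ✗; k=7: TTTTGAT vs GATATAA ✗.
Only k = 3 is perfect, so the longest perfect 3' overlap is 3.

Longest perfect overlap: 3 complementary base pairs; significant dimer risk (threshold 3).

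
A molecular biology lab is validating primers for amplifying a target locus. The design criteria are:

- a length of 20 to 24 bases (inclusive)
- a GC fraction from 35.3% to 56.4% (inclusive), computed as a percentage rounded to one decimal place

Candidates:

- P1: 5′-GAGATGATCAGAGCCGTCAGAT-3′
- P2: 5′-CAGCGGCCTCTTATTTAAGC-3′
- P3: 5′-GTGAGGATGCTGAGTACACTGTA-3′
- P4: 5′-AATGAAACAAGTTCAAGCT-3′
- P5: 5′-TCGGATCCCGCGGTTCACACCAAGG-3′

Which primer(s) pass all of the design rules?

P1, P2 and P3.

P1 (22 nt, A=7 T=4 G=7 C=4): length 22 ✓; GC 11/22 = 50.0% ✓ — passes.
P2 (20 nt, A=4 T=6 G=4 C=6): length 20 ✓; GC 10/20 = 50.0% ✓ — passes.
P3 (23 nt, A=6 T=6 G=8 C=3): length 23 ✓; GC 11/23 = 47.8% ✓ — passes.
P4 (19 nt, A=9 T=4 G=3 C=3): length 19, outside 20–24 ✗; GC 6/19 = 31.6%, outside 35.3–56.4% ✗ — fails.
P5 (25 nt, A=5 T=4 G=7 C=9): length 25, outside 20–24 ✗; GC 16/25 = 64.0%, outside 35.3–56.4% ✗ — fails.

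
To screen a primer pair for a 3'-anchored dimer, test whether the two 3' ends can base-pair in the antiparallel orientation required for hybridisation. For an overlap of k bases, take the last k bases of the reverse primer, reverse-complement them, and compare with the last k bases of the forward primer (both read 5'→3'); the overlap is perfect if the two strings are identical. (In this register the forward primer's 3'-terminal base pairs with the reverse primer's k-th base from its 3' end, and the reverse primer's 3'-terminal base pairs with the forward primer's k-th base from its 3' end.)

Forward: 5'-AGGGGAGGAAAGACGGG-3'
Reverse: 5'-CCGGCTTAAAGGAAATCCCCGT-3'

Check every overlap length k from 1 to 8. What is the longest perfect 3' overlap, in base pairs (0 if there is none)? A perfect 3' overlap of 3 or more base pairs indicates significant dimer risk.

Longest perfect overlap: 5 complementary base pairs; significant dimer risk (threshold 3).

Last 8 bases (5'→3') — forward …AAGACGGG, reverse …ATCCCCGT.
Reverse complement of the reverse primer's last 8 bases: ACGGGGAT; its first k bases are the reverse complement of the reverse primer's last k bases, so a perfect k-base overlap needs the forward primer's last k bases to equal them.
Comparing (forward last k vs required): k=1: G vs A ✗; k=2: GG vs AC ✗; k=3: GGG vs ACG ✗; k=4: CGGG vs ACGG ✗; k=5: ACGGG vs ACGGG ✓; k=6: GACGGG vs ACGGGG ✗; k=7: AGACGGG vs ACGGGGA ✗; k=8: AAGACGGG vs ACGGGGAT ✗.
Only k = 5 is perfect, so the longest perfect 3' overlap is 5.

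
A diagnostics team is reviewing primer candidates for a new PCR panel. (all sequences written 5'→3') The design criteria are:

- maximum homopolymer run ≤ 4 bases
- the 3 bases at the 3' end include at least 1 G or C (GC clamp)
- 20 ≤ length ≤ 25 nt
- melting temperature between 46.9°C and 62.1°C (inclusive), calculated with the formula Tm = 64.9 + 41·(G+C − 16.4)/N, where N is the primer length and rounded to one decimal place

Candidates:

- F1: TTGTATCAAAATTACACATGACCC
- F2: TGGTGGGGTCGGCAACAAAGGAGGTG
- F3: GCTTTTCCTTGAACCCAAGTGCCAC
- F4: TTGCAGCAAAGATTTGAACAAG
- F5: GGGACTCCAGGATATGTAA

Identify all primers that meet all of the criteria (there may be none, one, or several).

F1, F3 and F4.

F1 (24 nt, A=9 T=7 G=2 C=6): longest run = 4 ✓; 3' end CCC has 3 G/C ✓; length 24 ✓; Tm = 64.9 + 41·(8 − 16.4)/24 = 50.6°C ✓ — passes.
F2 (26 nt, A=6 T=4 G=13 C=3): longest run = 4 ✓; 3' end GTG has 2 G/C ✓; length 26, outside 20–25 ✗; Tm = 64.9 + 41·(16 − 16.4)/26 = 64.3°C, outside 46.9–62.1°C ✗ — fails.
F3 (25 nt, A=5 T=7 G=4 C=9): longest run = 4 ✓; 3' end CAC has 2 G/C ✓; length 25 ✓; Tm = 64.9 + 41·(13 − 16.4)/25 = 59.3°C ✓ — passes.
F4 (22 nt, A=9 T=5 G=5 C=3): longest run = 3 ✓; 3' end AAG has 1 G/C ✓; length 22 ✓; Tm = 64.9 + 41·(8 − 16.4)/22 = 49.2°C ✓ — passes.
F5 (19 nt, A=6 T=4 G=6 C=3): longest run = 3 ✓; 3' end TAA has 0 G/C, need ≥1 ✗; length 19, outside 20–25 ✗; Tm = 64.9 + 41·(9 − 16.4)/19 = 48.9°C ✓ — fails.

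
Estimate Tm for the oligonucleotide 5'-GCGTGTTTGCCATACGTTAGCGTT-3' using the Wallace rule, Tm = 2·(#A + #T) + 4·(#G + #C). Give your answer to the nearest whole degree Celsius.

Base counts: A=3, T=9, G=7, C=5 (length 24).
Tm = 2·(3+9) + 4·(7+5) = 2·12 + 4·12 = 24 + 48 = 72°C.

72°C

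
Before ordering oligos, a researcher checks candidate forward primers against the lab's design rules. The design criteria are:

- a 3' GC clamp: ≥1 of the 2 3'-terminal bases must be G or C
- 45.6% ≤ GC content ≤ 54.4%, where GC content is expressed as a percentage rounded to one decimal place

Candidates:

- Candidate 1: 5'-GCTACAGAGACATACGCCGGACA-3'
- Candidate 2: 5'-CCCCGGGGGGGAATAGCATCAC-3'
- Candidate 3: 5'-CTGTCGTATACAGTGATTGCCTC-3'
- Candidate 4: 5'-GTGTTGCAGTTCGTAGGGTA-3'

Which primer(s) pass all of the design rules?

Candidate 3 only.

Candidate 1 (23 nt, A=8 T=2 G=6 C=7): 3' end CA has 1 G/C ✓; GC 13/23 = 56.5%, outside 45.6–54.4% ✗ — fails.
Candidate 2 (22 nt, A=5 T=2 G=8 C=7): 3' end AC has 1 G/C ✓; GC 15/22 = 68.2%, outside 45.6–54.4% ✗ — fails.
Candidate 3 (23 nt, A=4 T=8 G=5 C=6): 3' end TC has 1 G/C ✓; GC 11/23 = 47.8% ✓ — passes.
Candidate 4 (20 nt, A=3 T=7 G=8 C=2): 3' end TA has 0 G/C, need ≥1 ✗; GC 10/20 = 50.0% ✓ — fails.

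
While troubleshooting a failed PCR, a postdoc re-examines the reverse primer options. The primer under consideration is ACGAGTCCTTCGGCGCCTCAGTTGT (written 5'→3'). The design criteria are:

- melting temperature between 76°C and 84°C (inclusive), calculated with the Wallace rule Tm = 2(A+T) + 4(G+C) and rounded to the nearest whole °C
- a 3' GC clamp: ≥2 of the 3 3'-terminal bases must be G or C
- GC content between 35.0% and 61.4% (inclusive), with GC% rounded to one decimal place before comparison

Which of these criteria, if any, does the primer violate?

Fails: GC clamp.

Base counts: A=3, T=7, G=7, C=8 (length 25).
Tm: Tm = 2·10 + 4·15 = 80°C ✓
GC clamp: 3' end TGT has 1 G/C, need ≥2 ✗
GC content: GC 15/25 = 60.0% ✓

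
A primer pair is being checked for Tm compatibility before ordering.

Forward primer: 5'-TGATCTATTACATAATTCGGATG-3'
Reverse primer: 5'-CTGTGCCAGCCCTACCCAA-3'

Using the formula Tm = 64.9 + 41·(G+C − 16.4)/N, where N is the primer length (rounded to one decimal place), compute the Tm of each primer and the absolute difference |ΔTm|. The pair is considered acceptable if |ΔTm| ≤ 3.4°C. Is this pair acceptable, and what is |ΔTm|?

Forward: G+C = 7, N = 23 → Tm = 64.9 + 41·(7 − 16.4)/23 = 48.1°C.
Reverse: G+C = 12, N = 19 → Tm = 64.9 + 41·(12 − 16.4)/19 = 55.4°C.
|ΔTm| = |48.1 − 55.4| = 7.3°C, > 3.4°C.

|ΔTm| = 7.3°C; the pair is not acceptable.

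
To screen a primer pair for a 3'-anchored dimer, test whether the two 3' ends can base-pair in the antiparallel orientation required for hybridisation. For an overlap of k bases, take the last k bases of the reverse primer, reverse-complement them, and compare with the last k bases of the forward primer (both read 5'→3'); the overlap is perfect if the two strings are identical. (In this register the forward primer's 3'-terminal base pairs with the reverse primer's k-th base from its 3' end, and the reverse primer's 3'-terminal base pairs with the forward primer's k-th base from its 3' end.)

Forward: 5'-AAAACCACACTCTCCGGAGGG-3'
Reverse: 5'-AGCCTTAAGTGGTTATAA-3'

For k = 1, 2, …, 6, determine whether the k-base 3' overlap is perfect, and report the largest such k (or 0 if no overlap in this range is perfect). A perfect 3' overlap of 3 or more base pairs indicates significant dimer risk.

Last 6 bases (5'→3') — forward …GGAGGG, reverse …TTATAA.
Reverse complement of the reverse primer's last 6 bases: TTATAA; its first k bases are the reverse complement of the reverse primer's last k bases, so a perfect k-base overlap needs the forward primer's last k bases to equal them.
Comparing (forward last k vs required): k=1: G vs T ✗; k=2: GG vs TT ✗; k=3: GGG vs TTA ✗; k=4: AGGG vs TTAT ✗; k=5: GAGGG vs TTATA ✗; k=6: GGAGGG vs TTATAA ✗.
No overlap length from 1 to 6 is perfect, so the longest perfect 3' overlap is 0.

Longest perfect overlap: 0 complementary base pairs; below the dimer-risk threshold (threshold 3).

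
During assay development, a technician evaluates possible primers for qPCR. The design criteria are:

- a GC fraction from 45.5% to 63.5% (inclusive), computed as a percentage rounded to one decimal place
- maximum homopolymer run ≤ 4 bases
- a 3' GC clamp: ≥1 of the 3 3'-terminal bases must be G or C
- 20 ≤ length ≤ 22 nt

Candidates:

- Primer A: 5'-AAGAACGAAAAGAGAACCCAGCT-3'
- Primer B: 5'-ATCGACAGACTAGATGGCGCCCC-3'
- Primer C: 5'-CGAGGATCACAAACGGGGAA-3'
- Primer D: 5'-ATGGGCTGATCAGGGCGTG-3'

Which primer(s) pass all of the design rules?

Primer C only.

Primer A (23 nt, A=12 T=1 G=5 C=5): GC 10/23 = 43.5%, outside 45.5–63.5% ✗; longest run = 4 ✓; 3' end GCT has 2 G/C ✓; length 23, outside 20–22 ✗ — fails.
Primer B (23 nt, A=6 T=3 G=6 C=8): GC 14/23 = 60.9% ✓; longest run = 4 ✓; 3' end CCC has 3 G/C ✓; length 23, outside 20–22 ✗ — fails.
Primer C (20 nt, A=8 T=1 G=7 C=4): GC 11/20 = 55.0% ✓; longest run = 4 ✓; 3' end GAA has 1 G/C ✓; length 20 ✓ — passes.
Primer D (19 nt, A=3 T=4 G=9 C=3): GC 12/19 = 63.2% ✓; longest run = 3 ✓; 3' end GTG has 2 G/C ✓; length 19, outside 20–22 ✗ — fails.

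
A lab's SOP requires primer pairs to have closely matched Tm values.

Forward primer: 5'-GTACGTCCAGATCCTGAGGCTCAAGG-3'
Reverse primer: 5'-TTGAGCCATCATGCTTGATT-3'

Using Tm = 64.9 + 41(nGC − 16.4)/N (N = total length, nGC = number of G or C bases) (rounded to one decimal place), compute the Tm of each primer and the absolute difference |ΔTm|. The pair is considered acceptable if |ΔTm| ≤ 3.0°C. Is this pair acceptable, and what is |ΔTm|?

|ΔTm| = 15.0°C; the pair is not acceptable.

Forward: G+C = 15, N = 26 → Tm = 64.9 + 41·(15 − 16.4)/26 = 62.7°C.
Reverse: G+C = 8, N = 20 → Tm = 64.9 + 41·(8 − 16.4)/20 = 47.7°C.
|ΔTm| = |62.7 − 47.7| = 15.0°C, > 3.0°C.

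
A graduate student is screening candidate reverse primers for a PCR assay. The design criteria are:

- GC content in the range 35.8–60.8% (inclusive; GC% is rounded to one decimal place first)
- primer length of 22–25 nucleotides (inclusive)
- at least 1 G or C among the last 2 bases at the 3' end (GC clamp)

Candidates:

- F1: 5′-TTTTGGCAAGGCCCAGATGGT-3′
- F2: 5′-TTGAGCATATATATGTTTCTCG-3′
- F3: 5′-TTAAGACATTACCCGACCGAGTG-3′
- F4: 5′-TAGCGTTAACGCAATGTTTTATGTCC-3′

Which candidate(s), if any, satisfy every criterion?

F3 only.

F1 (21 nt, A=4 T=6 G=7 C=4): GC 11/21 = 52.4% ✓; length 21, outside 22–25 ✗; 3' end GT has 1 G/C ✓ — fails.
F2 (22 nt, A=5 T=10 G=4 C=3): GC 7/22 = 31.8%, outside 35.8–60.8% ✗; length 22 ✓; 3' end CG has 2 G/C ✓ — fails.
F3 (23 nt, A=7 T=5 G=5 C=6): GC 11/23 = 47.8% ✓; length 23 ✓; 3' end TG has 1 G/C ✓ — passes.
F4 (26 nt, A=6 T=10 G=5 C=5): GC 10/26 = 38.5% ✓; length 26, outside 22–25 ✗; 3' end CC has 2 G/C ✓ — fails.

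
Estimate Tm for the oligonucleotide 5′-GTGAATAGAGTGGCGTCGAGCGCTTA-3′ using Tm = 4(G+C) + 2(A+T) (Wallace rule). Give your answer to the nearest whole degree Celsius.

Base counts: A=6, T=6, G=10, C=4 (length 26).
Tm = 2·(6+6) + 4·(10+4) = 2·12 + 4·14 = 24 + 56 = 80°C.

80°C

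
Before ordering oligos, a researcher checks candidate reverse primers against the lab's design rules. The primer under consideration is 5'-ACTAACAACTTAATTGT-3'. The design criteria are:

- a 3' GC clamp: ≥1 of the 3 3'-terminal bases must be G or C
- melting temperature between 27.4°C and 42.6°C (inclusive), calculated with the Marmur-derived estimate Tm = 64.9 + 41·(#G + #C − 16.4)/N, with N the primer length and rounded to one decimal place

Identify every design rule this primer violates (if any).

Meets all criteria.

Base counts: A=7, T=6, G=1, C=3 (length 17).
GC clamp: 3' end TGT has 1 G/C ✓
Tm: Tm = 64.9 + 41·(4 − 16.4)/17 = 35.0°C ✓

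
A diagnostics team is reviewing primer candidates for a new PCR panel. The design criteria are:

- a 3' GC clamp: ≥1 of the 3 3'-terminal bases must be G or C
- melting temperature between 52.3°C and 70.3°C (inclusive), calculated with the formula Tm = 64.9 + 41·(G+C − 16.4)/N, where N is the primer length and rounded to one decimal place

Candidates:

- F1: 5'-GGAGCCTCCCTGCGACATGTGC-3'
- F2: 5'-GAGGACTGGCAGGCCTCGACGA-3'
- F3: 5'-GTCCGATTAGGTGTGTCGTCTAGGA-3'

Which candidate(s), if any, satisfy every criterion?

F1, F2 and F3.

F1 (22 nt, A=3 T=4 G=7 C=8): 3' end TGC has 2 G/C ✓; Tm = 64.9 + 41·(15 − 16.4)/22 = 62.3°C ✓ — passes.
F2 (22 nt, A=5 T=2 G=9 C=6): 3' end CGA has 2 G/C ✓; Tm = 64.9 + 41·(15 − 16.4)/22 = 62.3°C ✓ — passes.
F3 (25 nt, A=4 T=8 G=9 C=4): 3' end GGA has 2 G/C ✓; Tm = 64.9 + 41·(13 − 16.4)/25 = 59.3°C ✓ — passes.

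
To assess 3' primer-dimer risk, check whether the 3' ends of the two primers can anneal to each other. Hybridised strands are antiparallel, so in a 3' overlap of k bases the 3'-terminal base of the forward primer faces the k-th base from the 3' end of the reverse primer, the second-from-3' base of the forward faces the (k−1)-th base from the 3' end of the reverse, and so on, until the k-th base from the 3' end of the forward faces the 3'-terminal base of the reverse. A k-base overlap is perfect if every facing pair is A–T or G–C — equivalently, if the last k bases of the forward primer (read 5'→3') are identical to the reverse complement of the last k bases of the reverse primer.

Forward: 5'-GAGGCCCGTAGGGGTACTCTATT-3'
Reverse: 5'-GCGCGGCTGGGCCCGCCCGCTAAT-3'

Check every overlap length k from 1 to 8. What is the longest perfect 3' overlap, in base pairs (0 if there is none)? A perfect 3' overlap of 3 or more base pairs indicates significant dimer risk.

Longest perfect overlap: 3 complementary base pairs; significant dimer risk (threshold 3).

Last 8 bases (5'→3') — forward …ACTCTATT, reverse …CCGCTAAT.
Reverse complement of the reverse primer's last 8 bases: ATTAGCGG; its first k bases are the reverse complement of the reverse primer's last k bases, so a perfect k-base overlap needs the forward primer's last k bases to equal them.
Comparing (forward last k vs required): k=1: T vs A ✗; k=2: TT vs AT ✗; k=3: ATT vs ATT ✓; k=4: TATT vs ATTA ✗; k=5: CTATT vs ATTAG ✗; k=6: TCTATT vs ATTAGC ✗; k=7: CTCTATT vs ATTAGCG ✗; k=8: ACTCTATT vs ATTAGCGG ✗.
Only k = 3 is perfect, so the longest perfect 3' overlap is 3.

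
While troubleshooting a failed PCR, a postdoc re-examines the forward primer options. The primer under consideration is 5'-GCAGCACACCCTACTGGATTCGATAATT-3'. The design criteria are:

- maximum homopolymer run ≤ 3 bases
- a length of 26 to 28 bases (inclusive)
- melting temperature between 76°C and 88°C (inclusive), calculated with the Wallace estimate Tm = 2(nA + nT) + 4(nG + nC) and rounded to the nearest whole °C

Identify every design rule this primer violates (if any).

Base counts: A=8, T=7, G=5, C=8 (length 28).
homopolymer run: longest run = 3 ✓
length: length 28 ✓
Tm: Tm = 2·15 + 4·13 = 82°C ✓

Meets all criteria.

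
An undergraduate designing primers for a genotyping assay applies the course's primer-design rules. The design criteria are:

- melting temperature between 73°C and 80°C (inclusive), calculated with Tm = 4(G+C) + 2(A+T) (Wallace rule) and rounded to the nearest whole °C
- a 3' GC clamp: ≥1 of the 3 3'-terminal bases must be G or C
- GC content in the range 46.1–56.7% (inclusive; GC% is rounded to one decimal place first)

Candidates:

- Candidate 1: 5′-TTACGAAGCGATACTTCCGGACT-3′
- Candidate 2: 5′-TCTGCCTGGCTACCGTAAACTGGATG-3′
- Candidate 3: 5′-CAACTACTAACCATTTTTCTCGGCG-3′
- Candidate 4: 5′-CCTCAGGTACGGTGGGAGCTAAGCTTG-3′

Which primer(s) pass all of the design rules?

Candidate 1 (23 nt, A=6 T=6 G=5 C=6): Tm = 2·12 + 4·11 = 68°C, outside 73–80°C ✗; 3' end ACT has 1 G/C ✓; GC 11/23 = 47.8% ✓ — fails.
Candidate 2 (26 nt, A=5 T=7 G=7 C=7): Tm = 2·12 + 4·14 = 80°C ✓; 3' end ATG has 1 G/C ✓; GC 14/26 = 53.8% ✓ — passes.
Candidate 3 (25 nt, A=6 T=8 G=3 C=8): Tm = 2·14 + 4·11 = 72°C, outside 73–80°C ✗; 3' end GCG has 3 G/C ✓; GC 11/25 = 44.0%, outside 46.1–56.7% ✗ — fails.
Candidate 4 (27 nt, A=5 T=6 G=10 C=6): Tm = 2·11 + 4·16 = 86°C, outside 73–80°C ✗; 3' end TTG has 1 G/C ✓; GC 16/27 = 59.3%, outside 46.1–56.7% ✗ — fails.

Candidate 2 only.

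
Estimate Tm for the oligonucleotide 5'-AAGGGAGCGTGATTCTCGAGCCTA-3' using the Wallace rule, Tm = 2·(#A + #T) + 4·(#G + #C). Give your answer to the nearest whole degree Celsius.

74°C

Base counts: A=6, T=5, G=8, C=5 (length 24).
Tm = 2·(6+5) + 4·(8+5) = 2·11 + 4·13 = 22 + 52 = 74°C.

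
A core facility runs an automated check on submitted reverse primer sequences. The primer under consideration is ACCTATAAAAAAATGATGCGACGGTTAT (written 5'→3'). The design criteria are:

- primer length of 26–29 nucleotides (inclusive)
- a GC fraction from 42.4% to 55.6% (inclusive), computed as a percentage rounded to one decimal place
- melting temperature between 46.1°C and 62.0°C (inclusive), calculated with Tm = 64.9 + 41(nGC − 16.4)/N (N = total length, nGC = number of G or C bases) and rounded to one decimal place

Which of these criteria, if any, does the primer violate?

Base counts: A=12, T=7, G=5, C=4 (length 28).
length: length 28 ✓
GC content: GC 9/28 = 32.1%, outside 42.4–55.6% ✗
Tm: Tm = 64.9 + 41·(9 − 16.4)/28 = 54.1°C ✓

Fails: GC content.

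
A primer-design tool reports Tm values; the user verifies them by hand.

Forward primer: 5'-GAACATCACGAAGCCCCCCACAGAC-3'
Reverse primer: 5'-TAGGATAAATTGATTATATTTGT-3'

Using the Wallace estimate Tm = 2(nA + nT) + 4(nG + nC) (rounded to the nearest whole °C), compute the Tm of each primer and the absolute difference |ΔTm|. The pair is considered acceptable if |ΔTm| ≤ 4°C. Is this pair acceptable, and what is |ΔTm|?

Forward: A=9 T=1 G=4 C=11 → Tm = 2·10 + 4·15 = 80°C.
Reverse: A=8 T=11 G=4 C=0 → Tm = 2·19 + 4·4 = 54°C.
|ΔTm| = |80 − 54| = 26°C, > 4°C.

|ΔTm| = 26°C; the pair is not acceptable.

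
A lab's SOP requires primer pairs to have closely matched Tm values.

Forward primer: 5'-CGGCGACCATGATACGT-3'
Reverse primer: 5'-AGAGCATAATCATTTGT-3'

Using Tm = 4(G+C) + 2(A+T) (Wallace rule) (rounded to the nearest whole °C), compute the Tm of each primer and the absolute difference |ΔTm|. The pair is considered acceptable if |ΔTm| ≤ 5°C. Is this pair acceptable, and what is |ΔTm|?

|ΔTm| = 10°C; the pair is not acceptable.

Forward: A=4 T=3 G=5 C=5 → Tm = 2·7 + 4·10 = 54°C.
Reverse: A=6 T=6 G=3 C=2 → Tm = 2·12 + 4·5 = 44°C.
|ΔTm| = |54 − 44| = 10°C, > 5°C.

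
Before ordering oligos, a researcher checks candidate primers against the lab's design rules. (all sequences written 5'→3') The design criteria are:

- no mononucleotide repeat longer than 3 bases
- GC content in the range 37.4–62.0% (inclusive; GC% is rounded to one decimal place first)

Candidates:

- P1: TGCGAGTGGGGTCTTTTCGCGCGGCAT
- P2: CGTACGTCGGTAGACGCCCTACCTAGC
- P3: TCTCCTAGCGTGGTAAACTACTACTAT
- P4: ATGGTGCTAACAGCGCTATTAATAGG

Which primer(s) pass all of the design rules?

P3 and P4.

P1 (27 nt, A=2 T=8 G=11 C=6): longest run = 4, exceeds 3 ✗; GC 17/27 = 63.0%, outside 37.4–62.0% ✗ — fails.
P2 (27 nt, A=5 T=5 G=7 C=10): longest run = 3 ✓; GC 17/27 = 63.0%, outside 37.4–62.0% ✗ — fails.
P3 (27 nt, A=7 T=9 G=4 C=7): longest run = 3 ✓; GC 11/27 = 40.7% ✓ — passes.
P4 (26 nt, A=8 T=7 G=7 C=4): longest run = 2 ✓; GC 11/26 = 42.3% ✓ — passes.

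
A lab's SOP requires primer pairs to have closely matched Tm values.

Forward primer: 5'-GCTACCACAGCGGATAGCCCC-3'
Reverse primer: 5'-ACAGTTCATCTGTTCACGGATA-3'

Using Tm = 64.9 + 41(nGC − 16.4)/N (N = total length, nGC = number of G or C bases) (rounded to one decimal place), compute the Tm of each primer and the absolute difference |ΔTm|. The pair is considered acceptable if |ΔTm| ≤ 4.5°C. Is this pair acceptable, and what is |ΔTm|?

|ΔTm| = 9.1°C; the pair is not acceptable.

Forward: G+C = 14, N = 21 → Tm = 64.9 + 41·(14 − 16.4)/21 = 60.2°C.
Reverse: G+C = 9, N = 22 → Tm = 64.9 + 41·(9 − 16.4)/22 = 51.1°C.
|ΔTm| = |60.2 − 51.1| = 9.1°C, > 4.5°C.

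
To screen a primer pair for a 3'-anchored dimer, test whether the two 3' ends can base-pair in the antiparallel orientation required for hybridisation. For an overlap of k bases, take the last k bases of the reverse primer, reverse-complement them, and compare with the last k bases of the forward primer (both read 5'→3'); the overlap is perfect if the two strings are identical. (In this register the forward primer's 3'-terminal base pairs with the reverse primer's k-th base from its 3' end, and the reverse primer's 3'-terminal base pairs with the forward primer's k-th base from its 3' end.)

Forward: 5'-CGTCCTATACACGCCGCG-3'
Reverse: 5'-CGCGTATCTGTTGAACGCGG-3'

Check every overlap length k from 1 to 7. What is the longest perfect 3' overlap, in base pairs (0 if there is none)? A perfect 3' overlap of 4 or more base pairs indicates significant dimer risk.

Longest perfect overlap: 5 complementary base pairs; significant dimer risk (threshold 4).

Last 7 bases (5'→3') — forward …CGCCGCG, reverse …AACGCGG.
Reverse complement of the reverse primer's last 7 bases: CCGCGTT; its first k bases are the reverse complement of the reverse primer's last k bases, so a perfect k-base overlap needs the forward primer's last k bases to equal them.
Comparing (forward last k vs required): k=1: G vs C ✗; k=2: CG vs CC ✗; k=3: GCG vs CCG ✗; k=4: CGCG vs CCGC ✗; k=5: CCGCG vs CCGCG ✓; k=6: GCCGCG vs CCGCGT ✗; k=7: CGCCGCG vs CCGCGTT ✗.
Only k = 5 is perfect, so the longest perfect 3' overlap is 5.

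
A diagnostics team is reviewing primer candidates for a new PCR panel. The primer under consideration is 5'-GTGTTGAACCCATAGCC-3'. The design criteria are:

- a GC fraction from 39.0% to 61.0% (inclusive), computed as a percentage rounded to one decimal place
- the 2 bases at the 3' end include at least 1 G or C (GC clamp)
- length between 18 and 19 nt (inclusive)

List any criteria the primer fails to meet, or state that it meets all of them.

Base counts: A=4, T=4, G=4, C=5 (length 17).
GC content: GC 9/17 = 52.9% ✓
GC clamp: 3' end CC has 2 G/C ✓
length: length 17, outside 18–19 ✗

Fails: length.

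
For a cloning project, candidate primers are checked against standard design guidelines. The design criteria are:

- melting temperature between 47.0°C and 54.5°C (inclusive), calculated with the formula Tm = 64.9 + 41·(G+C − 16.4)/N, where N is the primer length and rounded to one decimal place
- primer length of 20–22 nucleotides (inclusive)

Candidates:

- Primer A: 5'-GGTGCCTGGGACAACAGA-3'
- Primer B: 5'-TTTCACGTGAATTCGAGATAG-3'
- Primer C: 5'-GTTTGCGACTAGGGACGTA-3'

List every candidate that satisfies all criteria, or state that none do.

Primer A (18 nt, A=5 T=2 G=7 C=4): Tm = 64.9 + 41·(11 − 16.4)/18 = 52.6°C ✓; length 18, outside 20–22 ✗ — fails.
Primer B (21 nt, A=6 T=7 G=5 C=3): Tm = 64.9 + 41·(8 − 16.4)/21 = 48.5°C ✓; length 21 ✓ — passes.
Primer C (19 nt, A=4 T=5 G=7 C=3): Tm = 64.9 + 41·(10 − 16.4)/19 = 51.1°C ✓; length 19, outside 20–22 ✗ — fails.

Primer B only.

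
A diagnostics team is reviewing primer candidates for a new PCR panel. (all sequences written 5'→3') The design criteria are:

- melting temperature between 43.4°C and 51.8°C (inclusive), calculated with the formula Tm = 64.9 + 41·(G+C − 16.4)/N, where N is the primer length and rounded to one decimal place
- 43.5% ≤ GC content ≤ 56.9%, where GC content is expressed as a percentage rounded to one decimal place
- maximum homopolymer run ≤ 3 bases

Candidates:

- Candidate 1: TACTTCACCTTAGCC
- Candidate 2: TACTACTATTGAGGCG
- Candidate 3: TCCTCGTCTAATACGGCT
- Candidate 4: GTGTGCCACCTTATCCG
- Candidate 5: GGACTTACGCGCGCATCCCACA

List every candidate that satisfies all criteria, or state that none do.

Candidate 3 only.

Candidate 1 (15 nt, A=3 T=5 G=1 C=6): Tm = 64.9 + 41·(7 − 16.4)/15 = 39.2°C, outside 43.4–51.8°C ✗; GC 7/15 = 46.7% ✓; longest run = 2 ✓ — fails.
Candidate 2 (16 nt, A=4 T=5 G=4 C=3): Tm = 64.9 + 41·(7 − 16.4)/16 = 40.8°C, outside 43.4–51.8°C ✗; GC 7/16 = 43.8% ✓; longest run = 2 ✓ — fails.
Candidate 3 (18 nt, A=3 T=6 G=3 C=6): Tm = 64.9 + 41·(9 − 16.4)/18 = 48.0°C ✓; GC 9/18 = 50.0% ✓; longest run = 2 ✓ — passes.
Candidate 4 (17 nt, A=2 T=5 G=4 C=6): Tm = 64.9 + 41·(10 − 16.4)/17 = 49.5°C ✓; GC 10/17 = 58.8%, outside 43.5–56.9% ✗; longest run = 2 ✓ — fails.
Candidate 5 (22 nt, A=5 T=3 G=5 C=9): Tm = 64.9 + 41·(14 − 16.4)/22 = 60.4°C, outside 43.4–51.8°C ✗; GC 14/22 = 63.6%, outside 43.5–56.9% ✗; longest run = 3 ✓ — fails.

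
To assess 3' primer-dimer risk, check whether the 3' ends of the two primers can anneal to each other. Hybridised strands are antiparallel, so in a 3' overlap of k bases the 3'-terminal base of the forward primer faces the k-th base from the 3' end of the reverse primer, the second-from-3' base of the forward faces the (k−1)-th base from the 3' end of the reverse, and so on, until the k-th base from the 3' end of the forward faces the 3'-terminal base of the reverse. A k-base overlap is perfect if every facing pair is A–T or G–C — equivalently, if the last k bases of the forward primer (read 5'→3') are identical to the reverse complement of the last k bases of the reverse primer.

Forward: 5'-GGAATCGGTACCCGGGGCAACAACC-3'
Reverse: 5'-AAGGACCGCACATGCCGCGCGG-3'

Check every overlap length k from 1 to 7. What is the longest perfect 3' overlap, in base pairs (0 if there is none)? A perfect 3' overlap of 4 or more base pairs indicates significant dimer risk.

Last 7 bases (5'→3') — forward …AACAACC, reverse …CGCGCGG.
Reverse complement of the reverse primer's last 7 bases: CCGCGCG; its first k bases are the reverse complement of the reverse primer's last k bases, so a perfect k-base overlap needs the forward primer's last k bases to equal them.
Comparing (forward last k vs required): k=1: C vs C ✓; k=2: CC vs CC ✓; k=3: ACC vs CCG ✗; k=4: AACC vs CCGC ✗; k=5: CAACC vs CCGCG ✗; k=6: ACAACC vs CCGCGC ✗; k=7: AACAACC vs CCGCGCG ✗.
Perfect overlaps at k = 1, 2; the largest is 2.

Longest perfect overlap: 2 complementary base pairs; below the dimer-risk threshold (threshold 4).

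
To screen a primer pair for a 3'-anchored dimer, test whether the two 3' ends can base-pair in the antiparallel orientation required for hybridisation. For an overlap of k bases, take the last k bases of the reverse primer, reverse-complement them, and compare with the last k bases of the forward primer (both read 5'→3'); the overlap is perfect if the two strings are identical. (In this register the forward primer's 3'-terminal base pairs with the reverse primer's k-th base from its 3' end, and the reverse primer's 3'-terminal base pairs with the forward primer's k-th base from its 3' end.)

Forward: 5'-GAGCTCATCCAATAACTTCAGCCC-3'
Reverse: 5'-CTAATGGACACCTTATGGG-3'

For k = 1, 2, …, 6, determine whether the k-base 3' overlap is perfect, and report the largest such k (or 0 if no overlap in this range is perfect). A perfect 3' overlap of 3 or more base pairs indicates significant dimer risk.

Longest perfect overlap: 3 complementary base pairs; significant dimer risk (threshold 3).

Last 6 bases (5'→3') — forward …CAGCCC, reverse …TATGGG.
Reverse complement of the reverse primer's last 6 bases: CCCATA; its first k bases are the reverse complement of the reverse primer's last k bases, so a perfect k-base overlap needs the forward primer's last k bases to equal them.
Comparing (forward last k vs required): k=1: C vs C ✓; k=2: CC vs CC ✓; k=3: CCC vs CCC ✓; k=4: GCCC vs CCCA ✗; k=5: AGCCC vs CCCAT ✗; k=6: CAGCCC vs CCCATA ✗.
Perfect overlaps at k = 1, 2, 3; the largest is 3.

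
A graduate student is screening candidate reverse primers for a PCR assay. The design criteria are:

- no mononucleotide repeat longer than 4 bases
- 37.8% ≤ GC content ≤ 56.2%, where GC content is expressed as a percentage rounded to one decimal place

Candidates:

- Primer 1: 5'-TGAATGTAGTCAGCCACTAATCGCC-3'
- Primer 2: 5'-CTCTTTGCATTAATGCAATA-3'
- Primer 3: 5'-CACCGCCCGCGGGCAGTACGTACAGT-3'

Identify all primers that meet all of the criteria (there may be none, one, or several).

Primer 1 only.

Primer 1 (25 nt, A=7 T=6 G=5 C=7): longest run = 2 ✓; GC 12/25 = 48.0% ✓ — passes.
Primer 2 (20 nt, A=6 T=8 G=2 C=4): longest run = 3 ✓; GC 6/20 = 30.0%, outside 37.8–56.2% ✗ — fails.
Primer 3 (26 nt, A=5 T=3 G=8 C=10): longest run = 3 ✓; GC 18/26 = 69.2%, outside 37.8–56.2% ✗ — fails.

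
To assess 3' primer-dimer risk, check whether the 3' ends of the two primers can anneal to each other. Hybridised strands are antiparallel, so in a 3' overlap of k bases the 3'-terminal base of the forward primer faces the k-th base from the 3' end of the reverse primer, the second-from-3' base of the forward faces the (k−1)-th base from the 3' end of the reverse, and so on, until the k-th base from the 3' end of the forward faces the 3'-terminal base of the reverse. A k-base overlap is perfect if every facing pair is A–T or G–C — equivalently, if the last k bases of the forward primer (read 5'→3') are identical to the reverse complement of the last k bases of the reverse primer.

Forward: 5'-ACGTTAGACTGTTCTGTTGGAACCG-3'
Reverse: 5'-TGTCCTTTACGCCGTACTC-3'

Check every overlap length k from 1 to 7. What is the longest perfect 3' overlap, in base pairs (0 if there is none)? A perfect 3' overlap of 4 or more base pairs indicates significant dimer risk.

Longest perfect overlap: 1 complementary base pair; below the dimer-risk threshold (threshold 4).

Last 7 bases (5'→3') — forward …GGAACCG, reverse …CGTACTC.
Reverse complement of the reverse primer's last 7 bases: GAGTACG; its first k bases are the reverse complement of the reverse primer's last k bases, so a perfect k-base overlap needs the forward primer's last k bases to equal them.
Comparing (forward last k vs required): k=1: G vs G ✓; k=2: CG vs GA ✗; k=3: CCG vs GAG ✗; k=4: ACCG vs GAGT ✗; k=5: AACCG vs GAGTA ✗; k=6: GAACCG vs GAGTAC ✗; k=7: GGAACCG vs GAGTACG ✗.
Only k = 1 is perfect, so the longest perfect 3' overlap is 1.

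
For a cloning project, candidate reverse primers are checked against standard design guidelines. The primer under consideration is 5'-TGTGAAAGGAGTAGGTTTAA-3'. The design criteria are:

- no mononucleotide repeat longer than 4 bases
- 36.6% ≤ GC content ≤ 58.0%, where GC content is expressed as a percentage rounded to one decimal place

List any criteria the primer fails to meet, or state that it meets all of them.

Fails: GC content.

Base counts: A=7, T=6, G=7, C=0 (length 20).
homopolymer run: longest run = 3 ✓
GC content: GC 7/20 = 35.0%, outside 36.6–58.0% ✗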